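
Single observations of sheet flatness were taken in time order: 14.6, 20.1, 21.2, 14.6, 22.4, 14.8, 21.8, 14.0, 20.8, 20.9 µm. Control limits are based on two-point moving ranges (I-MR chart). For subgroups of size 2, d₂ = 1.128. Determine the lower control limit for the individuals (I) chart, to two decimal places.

3.66

X̄ = (14.6 + 20.1 + 21.2 + 14.6 + 22.4 + 14.8 + 21.8 + 14.0 + 20.8 + 20.9) / 10 = 18.5200
Moving ranges: 5.5, 1.1, 6.6, 7.8, 7.6, 7.0, 7.8, 6.8, 0.1; M̄R̄ = 50.3000 / 9 = 5.5889
LCL = X̄ − 3·M̄R̄/d₂ = 18.5200 − 3 × 5.5889 / 1.128 = 3.6559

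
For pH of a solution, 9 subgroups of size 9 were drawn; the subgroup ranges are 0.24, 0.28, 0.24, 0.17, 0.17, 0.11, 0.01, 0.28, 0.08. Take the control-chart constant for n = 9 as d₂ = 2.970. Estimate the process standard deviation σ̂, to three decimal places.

R̄ = (0.24 + 0.28 + 0.24 + 0.17 + 0.17 + 0.11 + 0.01 + 0.28 + 0.08) / 9 = 0.1756
σ̂ = R̄ / d₂ = 0.1756 / 2.970 = 0.0591

0.059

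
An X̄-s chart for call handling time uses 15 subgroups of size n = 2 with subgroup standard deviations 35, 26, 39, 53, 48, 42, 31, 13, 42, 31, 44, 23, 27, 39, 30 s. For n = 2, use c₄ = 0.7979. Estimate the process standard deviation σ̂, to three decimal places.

s̄ = (35 + 26 + 39 + 53 + 48 + 42 + 31 + 13 + 42 + 31 + 44 + 23 + 27 + 39 + 30) / 15 = 34.8667
σ̂ = s̄ / c₄ = 34.8667 / 0.7979 = 43.6980

43.698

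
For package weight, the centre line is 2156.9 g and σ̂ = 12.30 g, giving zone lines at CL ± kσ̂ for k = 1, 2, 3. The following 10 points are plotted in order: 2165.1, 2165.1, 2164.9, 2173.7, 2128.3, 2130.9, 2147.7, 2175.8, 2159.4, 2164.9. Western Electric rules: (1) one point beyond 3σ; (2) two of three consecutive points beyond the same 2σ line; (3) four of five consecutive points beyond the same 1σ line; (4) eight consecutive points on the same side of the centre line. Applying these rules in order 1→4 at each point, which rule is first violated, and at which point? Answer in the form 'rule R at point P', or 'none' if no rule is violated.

Zone of each point (C = within 1σ̂, B = 1σ̂–2σ̂, A = 2σ̂–3σ̂, * = beyond 3σ̂; sign = side of CL): 1:+C, 2:+C, 3:+C, 4:+B, 5:-A, 6:-A, 7:-C, 8:+B, 9:+C, 10:+C
Rule 2 (two of three consecutive points beyond the same 2σ limit) is satisfied at point 6.

rule 2 at point 6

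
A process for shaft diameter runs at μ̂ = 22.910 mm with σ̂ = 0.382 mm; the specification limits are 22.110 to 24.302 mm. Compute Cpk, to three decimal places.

Cpu = (USL − μ̂) / (3σ̂) = (24.302 − 22.910) / (3 × 0.382) = 1.2147; Cpl = (μ̂ − LSL) / (3σ̂) = (22.910 − 22.110) / (3 × 0.382) = 0.6981; Cpk = min(Cpu, Cpl) = 0.6981

0.698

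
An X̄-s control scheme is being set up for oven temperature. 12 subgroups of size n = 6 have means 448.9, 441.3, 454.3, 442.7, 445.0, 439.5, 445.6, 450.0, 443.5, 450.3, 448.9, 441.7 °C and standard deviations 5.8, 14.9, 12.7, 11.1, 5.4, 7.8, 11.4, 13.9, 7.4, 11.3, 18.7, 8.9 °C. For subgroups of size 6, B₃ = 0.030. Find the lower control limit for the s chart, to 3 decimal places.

0.323

s̄ = (5.8 + 14.9 + 12.7 + 11.1 + 5.4 + 7.8 + 11.4 + 13.9 + 7.4 + 11.3 + 18.7 + 8.9) / 12 = 10.7750
LCL_s = B₃·s̄ = 0.030 × 10.7750 = 0.3232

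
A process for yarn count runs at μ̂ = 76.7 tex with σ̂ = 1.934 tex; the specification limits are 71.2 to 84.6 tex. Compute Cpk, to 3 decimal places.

Cpu = (USL − μ̂) / (3σ̂) = (84.6 − 76.7) / (3 × 1.934) = 1.3616; Cpl = (μ̂ − LSL) / (3σ̂) = (76.7 − 71.2) / (3 × 1.934) = 0.9479; Cpk = min(Cpu, Cpl) = 0.9479

0.948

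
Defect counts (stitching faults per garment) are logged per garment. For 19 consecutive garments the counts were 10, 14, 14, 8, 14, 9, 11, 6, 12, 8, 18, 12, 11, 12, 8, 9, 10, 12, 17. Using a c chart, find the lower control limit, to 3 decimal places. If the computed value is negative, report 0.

c̄ = (10 + 14 + 14 + 8 + 14 + 9 + 11 + 6 + 12 + 8 + 18 + 12 + 11 + 12 + 8 + 9 + 10 + 12 + 17) / 19 = 215 / 19 = 11.3158
LCL = c̄ − 3√c̄ = 11.3158 − 3 × 3.3639 = 1.2241

1.224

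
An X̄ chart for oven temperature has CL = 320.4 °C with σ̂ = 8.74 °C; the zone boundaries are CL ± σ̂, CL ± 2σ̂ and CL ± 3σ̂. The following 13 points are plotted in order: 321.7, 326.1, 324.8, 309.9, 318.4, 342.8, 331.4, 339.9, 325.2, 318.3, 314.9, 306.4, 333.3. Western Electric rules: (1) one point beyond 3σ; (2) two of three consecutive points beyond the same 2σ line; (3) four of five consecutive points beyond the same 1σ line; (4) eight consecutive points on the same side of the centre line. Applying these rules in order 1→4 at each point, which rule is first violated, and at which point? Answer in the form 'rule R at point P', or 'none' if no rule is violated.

rule 2 at point 8

Zone of each point (C = within 1σ̂, B = 1σ̂–2σ̂, A = 2σ̂–3σ̂, * = beyond 3σ̂; sign = side of CL): 1:+C, 2:+C, 3:+C, 4:-B, 5:-C, 6:+A, 7:+B, 8:+A, 9:+C, 10:-C, 11:-C, 12:-B, 13:+B
Rule 2 (two of three consecutive points beyond the same 2σ limit) is satisfied at point 8.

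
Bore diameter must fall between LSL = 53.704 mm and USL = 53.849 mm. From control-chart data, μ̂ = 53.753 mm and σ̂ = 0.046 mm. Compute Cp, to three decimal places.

Cp = (USL − LSL) / (6σ̂) = (53.849 − 53.704) / (6 × 0.046) = 0.1450 / 0.2760 = 0.5254

0.525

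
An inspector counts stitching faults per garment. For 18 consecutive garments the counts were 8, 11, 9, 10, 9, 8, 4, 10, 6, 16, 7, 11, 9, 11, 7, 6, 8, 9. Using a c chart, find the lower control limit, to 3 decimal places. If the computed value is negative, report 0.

c̄ = (8 + 11 + 9 + 10 + 9 + 8 + 4 + 10 + 6 + 16 + 7 + 11 + 9 + 11 + 7 + 6 + 8 + 9) / 18 = 159 / 18 = 8.8333
LCL = c̄ − 3√c̄ = 8.8333 − 3 × 2.9721 = -0.0829 → 0 (cannot be negative)

0.000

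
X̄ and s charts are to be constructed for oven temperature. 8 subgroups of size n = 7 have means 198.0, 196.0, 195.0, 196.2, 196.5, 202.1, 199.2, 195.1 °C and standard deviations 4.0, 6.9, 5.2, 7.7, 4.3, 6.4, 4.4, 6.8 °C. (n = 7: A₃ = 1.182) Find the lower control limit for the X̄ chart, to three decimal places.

190.510

X̄̄ = (198.0 + 196.0 + 195.0 + 196.2 + 196.5 + 202.1 + 199.2 + 195.1) / 8 = 197.2625
s̄ = (4.0 + 6.9 + 5.2 + 7.7 + 4.3 + 6.4 + 4.4 + 6.8) / 8 = 5.7125
LCL = X̄̄ − A₃·s̄ = 197.2625 − 1.182 × 5.7125 = 190.5103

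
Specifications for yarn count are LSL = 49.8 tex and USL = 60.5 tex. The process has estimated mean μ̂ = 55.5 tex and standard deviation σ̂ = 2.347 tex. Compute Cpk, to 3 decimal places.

0.710

Cpu = (USL − μ̂) / (3σ̂) = (60.5 − 55.5) / (3 × 2.347) = 0.7101; Cpl = (μ̂ − LSL) / (3σ̂) = (55.5 − 49.8) / (3 × 2.347) = 0.8095; Cpk = min(Cpu, Cpl) = 0.7101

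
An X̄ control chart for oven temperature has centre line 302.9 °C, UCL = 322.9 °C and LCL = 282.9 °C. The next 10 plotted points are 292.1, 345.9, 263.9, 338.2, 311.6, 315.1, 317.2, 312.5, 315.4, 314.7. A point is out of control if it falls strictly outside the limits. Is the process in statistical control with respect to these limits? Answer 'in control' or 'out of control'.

Compare each point to [282.9, 322.9]: sample 2 = 345.9 > UCL; sample 3 = 263.9 < LCL; sample 4 = 338.2 > UCL.

out of control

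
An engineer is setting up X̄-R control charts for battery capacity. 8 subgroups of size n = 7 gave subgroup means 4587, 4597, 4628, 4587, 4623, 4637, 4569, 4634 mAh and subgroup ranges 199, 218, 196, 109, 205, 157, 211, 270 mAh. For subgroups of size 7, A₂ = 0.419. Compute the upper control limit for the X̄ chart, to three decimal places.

4689.717

X̄̄ = (4587 + 4597 + 4628 + 4587 + 4623 + 4637 + 4569 + 4634) / 8 = 36862.0000 / 8 = 4607.7500
R̄ = (199 + 218 + 196 + 109 + 205 + 157 + 211 + 270) / 8 = 1565.0000 / 8 = 195.6250
UCL = X̄̄ + A₂·R̄ = 4607.7500 + 0.419 × 195.6250 = 4689.7169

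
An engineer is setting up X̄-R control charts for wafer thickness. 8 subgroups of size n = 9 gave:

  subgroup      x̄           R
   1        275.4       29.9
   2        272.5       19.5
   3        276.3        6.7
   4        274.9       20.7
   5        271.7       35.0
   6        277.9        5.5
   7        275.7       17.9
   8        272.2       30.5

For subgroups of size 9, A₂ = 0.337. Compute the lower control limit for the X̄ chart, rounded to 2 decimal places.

267.59

X̄̄ = (275.4 + 272.5 + 276.3 + 274.9 + 271.7 + 277.9 + 275.7 + 272.2) / 8 = 2196.6000 / 8 = 274.5750
R̄ = (29.9 + 19.5 + 6.7 + 20.7 + 35.0 + 5.5 + 17.9 + 30.5) / 8 = 165.7000 / 8 = 20.7125
LCL = X̄̄ − A₂·R̄ = 274.5750 − 0.337 × 20.7125 = 267.5949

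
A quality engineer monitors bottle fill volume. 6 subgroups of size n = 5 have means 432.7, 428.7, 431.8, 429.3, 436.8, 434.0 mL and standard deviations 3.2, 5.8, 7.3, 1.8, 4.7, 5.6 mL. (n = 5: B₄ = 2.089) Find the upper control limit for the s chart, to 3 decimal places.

9.888

s̄ = (3.2 + 5.8 + 7.3 + 1.8 + 4.7 + 5.6) / 6 = 4.7333
UCL_s = B₄·s̄ = 2.089 × 4.7333 = 9.8879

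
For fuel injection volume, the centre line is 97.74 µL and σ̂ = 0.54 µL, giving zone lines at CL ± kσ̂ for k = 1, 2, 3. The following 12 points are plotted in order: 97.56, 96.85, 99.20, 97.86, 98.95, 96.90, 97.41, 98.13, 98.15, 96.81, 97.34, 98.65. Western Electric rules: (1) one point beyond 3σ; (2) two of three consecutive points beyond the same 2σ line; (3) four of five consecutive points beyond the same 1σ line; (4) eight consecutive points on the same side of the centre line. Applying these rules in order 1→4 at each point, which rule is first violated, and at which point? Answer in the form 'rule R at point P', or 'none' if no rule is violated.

rule 2 at point 5

Zone of each point (C = within 1σ̂, B = 1σ̂–2σ̂, A = 2σ̂–3σ̂, * = beyond 3σ̂; sign = side of CL): 1:-C, 2:-B, 3:+A, 4:+C, 5:+A, 6:-B, 7:-C, 8:+C, 9:+C, 10:-B, 11:-C, 12:+B
Rule 2 (two of three consecutive points beyond the same 2σ limit) is satisfied at point 5.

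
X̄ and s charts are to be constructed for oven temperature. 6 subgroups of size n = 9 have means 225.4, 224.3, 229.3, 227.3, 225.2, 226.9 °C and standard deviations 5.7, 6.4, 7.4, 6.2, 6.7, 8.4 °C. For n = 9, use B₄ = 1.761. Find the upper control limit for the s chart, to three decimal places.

11.975

s̄ = (5.7 + 6.4 + 7.4 + 6.2 + 6.7 + 8.4) / 6 = 6.8000
UCL_s = B₄·s̄ = 1.761 × 6.8000 = 11.9748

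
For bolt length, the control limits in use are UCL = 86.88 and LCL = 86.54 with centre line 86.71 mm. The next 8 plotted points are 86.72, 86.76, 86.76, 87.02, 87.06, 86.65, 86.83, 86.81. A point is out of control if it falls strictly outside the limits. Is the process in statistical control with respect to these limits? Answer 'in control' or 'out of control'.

out of control

Compare each point to [86.54, 86.88]: sample 4 = 87.02 > UCL; sample 5 = 87.06 > UCL.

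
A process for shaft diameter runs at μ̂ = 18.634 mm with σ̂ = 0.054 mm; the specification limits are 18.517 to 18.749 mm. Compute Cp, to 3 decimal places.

0.716

Cp = (USL − LSL) / (6σ̂) = (18.749 − 18.517) / (6 × 0.054) = 0.2320 / 0.3240 = 0.7160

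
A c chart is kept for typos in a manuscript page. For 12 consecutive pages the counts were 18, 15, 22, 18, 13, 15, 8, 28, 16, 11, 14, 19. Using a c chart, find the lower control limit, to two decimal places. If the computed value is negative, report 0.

4.26

c̄ = (18 + 15 + 22 + 18 + 13 + 15 + 8 + 28 + 16 + 11 + 14 + 19) / 12 = 197 / 12 = 16.4167
LCL = c̄ − 3√c̄ = 16.4167 − 3 × 4.0517 = 4.2614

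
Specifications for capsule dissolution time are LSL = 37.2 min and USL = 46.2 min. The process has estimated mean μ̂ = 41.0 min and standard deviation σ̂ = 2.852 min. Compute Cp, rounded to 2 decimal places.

Cp = (USL − LSL) / (6σ̂) = (46.2 − 37.2) / (6 × 2.852) = 9.0000 / 17.1120 = 0.5259

0.53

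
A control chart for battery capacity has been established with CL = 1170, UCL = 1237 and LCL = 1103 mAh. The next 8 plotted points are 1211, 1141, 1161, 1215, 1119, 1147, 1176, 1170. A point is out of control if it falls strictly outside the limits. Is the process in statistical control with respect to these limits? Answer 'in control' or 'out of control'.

in control

All 8 points lie within [1103, 1237].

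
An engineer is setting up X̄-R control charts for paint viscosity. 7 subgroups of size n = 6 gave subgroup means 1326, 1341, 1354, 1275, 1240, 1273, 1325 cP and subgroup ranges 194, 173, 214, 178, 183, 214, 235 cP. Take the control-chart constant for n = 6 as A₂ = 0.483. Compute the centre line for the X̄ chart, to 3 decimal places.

X̄̄ = (1326 + 1341 + 1354 + 1275 + 1240 + 1273 + 1325) / 7 = 9134.0000 / 7 = 1304.8571
CL = X̄̄ = 1304.8571

1304.857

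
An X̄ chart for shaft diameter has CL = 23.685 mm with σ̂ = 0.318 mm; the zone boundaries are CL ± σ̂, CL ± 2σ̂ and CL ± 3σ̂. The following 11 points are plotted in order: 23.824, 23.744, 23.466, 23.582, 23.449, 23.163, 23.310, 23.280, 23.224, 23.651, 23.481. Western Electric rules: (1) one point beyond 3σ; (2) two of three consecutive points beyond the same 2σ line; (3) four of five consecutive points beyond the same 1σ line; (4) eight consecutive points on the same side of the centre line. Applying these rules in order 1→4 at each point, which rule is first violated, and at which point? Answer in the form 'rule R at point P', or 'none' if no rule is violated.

Zone of each point (C = within 1σ̂, B = 1σ̂–2σ̂, A = 2σ̂–3σ̂, * = beyond 3σ̂; sign = side of CL): 1:+C, 2:+C, 3:-C, 4:-C, 5:-C, 6:-B, 7:-B, 8:-B, 9:-B, 10:-C, 11:-C
Rule 3 (four of five consecutive points beyond the same 1σ limit) is satisfied at point 9.

rule 3 at point 9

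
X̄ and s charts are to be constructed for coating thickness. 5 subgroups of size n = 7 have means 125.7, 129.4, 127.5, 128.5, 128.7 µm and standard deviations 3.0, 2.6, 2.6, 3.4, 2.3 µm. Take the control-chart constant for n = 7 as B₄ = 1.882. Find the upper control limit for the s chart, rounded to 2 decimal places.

5.23

s̄ = (3.0 + 2.6 + 2.6 + 3.4 + 2.3) / 5 = 2.7800
UCL_s = B₄·s̄ = 1.882 × 2.7800 = 5.2320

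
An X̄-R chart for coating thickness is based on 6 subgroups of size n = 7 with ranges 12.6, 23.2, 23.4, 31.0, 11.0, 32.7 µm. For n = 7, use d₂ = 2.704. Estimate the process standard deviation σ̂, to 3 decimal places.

8.253

R̄ = (12.6 + 23.2 + 23.4 + 31.0 + 11.0 + 32.7) / 6 = 22.3167
σ̂ = R̄ / d₂ = 22.3167 / 2.704 = 8.2532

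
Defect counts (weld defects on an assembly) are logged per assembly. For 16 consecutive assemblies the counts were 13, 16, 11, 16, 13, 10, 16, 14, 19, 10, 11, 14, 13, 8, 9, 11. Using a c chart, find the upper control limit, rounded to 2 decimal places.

c̄ = (13 + 16 + 11 + 16 + 13 + 10 + 16 + 14 + 19 + 10 + 11 + 14 + 13 + 8 + 9 + 11) / 16 = 204 / 16 = 12.7500
UCL = c̄ + 3√c̄ = 12.7500 + 3 × √12.7500 = 12.7500 + 3 × 3.5707 = 23.4621

23.46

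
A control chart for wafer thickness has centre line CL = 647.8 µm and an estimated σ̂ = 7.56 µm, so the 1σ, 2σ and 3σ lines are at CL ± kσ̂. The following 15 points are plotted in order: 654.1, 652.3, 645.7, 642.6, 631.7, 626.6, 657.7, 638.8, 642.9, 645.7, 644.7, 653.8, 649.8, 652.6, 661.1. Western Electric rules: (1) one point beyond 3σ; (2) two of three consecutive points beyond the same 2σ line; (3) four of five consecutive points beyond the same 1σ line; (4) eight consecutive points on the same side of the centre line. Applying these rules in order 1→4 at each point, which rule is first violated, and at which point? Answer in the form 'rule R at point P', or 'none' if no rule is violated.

Zone of each point (C = within 1σ̂, B = 1σ̂–2σ̂, A = 2σ̂–3σ̂, * = beyond 3σ̂; sign = side of CL): 1:+C, 2:+C, 3:-C, 4:-C, 5:-A, 6:-A, 7:+B, 8:-B, 9:-C, 10:-C, 11:-C, 12:+C, 13:+C, 14:+C, 15:+B
Rule 2 (two of three consecutive points beyond the same 2σ limit) is satisfied at point 6.

rule 2 at point 6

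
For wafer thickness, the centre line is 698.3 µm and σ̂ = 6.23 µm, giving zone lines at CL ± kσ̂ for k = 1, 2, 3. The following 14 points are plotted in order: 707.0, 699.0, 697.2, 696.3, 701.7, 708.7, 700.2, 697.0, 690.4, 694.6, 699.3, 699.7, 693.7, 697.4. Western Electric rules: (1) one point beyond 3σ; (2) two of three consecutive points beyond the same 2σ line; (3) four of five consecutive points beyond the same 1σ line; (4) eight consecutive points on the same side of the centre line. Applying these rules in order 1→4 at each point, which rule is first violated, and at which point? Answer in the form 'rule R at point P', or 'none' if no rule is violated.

none

Zone of each point (C = within 1σ̂, B = 1σ̂–2σ̂, A = 2σ̂–3σ̂, * = beyond 3σ̂; sign = side of CL): 1:+B, 2:+C, 3:-C, 4:-C, 5:+C, 6:+B, 7:+C, 8:-C, 9:-B, 10:-C, 11:+C, 12:+C, 13:-C, 14:-C
No rule fires across all 14 points.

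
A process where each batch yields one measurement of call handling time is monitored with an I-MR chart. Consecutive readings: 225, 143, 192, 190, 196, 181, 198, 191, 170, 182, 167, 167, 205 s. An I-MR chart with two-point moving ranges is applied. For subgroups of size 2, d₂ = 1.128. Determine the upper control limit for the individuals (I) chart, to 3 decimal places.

243.664

X̄ = (225 + 143 + 192 + 190 + 196 + 181 + 198 + 191 + 170 + 182 + 167 + 167 + 205) / 13 = 185.1538
Moving ranges: 82, 49, 2, 6, 15, 17, 7, 21, 12, 15, 0, 38; M̄R̄ = 264.0000 / 12 = 22.0000
UCL = X̄ + 3·M̄R̄/d₂ = 185.1538 + 3 × 22.0000 / 1.128 = 243.6645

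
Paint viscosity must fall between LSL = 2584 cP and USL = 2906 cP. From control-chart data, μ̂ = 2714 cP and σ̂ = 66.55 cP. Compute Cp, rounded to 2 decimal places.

0.81

Cp = (USL − LSL) / (6σ̂) = (2906 − 2584) / (6 × 66.55) = 322.0000 / 399.3000 = 0.8064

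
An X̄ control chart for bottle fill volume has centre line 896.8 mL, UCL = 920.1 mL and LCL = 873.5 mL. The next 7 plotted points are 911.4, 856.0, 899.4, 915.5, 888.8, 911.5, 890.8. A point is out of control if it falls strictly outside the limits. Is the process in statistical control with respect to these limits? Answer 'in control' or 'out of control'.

Compare each point to [873.5, 920.1]: sample 2 = 856.0 < LCL.

out of control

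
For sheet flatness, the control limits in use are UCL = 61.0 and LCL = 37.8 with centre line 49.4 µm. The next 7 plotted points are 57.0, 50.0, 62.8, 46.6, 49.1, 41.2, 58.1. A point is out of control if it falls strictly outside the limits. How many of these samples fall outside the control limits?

1

Compare each point to [37.8, 61.0]: sample 3 = 62.8 > UCL.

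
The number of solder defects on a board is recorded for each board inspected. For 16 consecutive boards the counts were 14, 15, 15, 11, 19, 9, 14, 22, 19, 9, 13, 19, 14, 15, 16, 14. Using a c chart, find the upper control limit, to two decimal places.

26.45

c̄ = (14 + 15 + 15 + 11 + 19 + 9 + 14 + 22 + 19 + 9 + 13 + 19 + 14 + 15 + 16 + 14) / 16 = 238 / 16 = 14.8750
UCL = c̄ + 3√c̄ = 14.8750 + 3 × √14.8750 = 14.8750 + 3 × 3.8568 = 26.4454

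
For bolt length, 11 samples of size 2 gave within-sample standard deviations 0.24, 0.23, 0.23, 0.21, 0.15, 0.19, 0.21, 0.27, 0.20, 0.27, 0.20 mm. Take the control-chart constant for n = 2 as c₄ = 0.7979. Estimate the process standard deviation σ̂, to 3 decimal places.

s̄ = (0.24 + 0.23 + 0.23 + 0.21 + 0.15 + 0.19 + 0.21 + 0.27 + 0.20 + 0.27 + 0.20) / 11 = 0.2182
σ̂ = s̄ / c₄ = 0.2182 / 0.7979 = 0.2734

0.273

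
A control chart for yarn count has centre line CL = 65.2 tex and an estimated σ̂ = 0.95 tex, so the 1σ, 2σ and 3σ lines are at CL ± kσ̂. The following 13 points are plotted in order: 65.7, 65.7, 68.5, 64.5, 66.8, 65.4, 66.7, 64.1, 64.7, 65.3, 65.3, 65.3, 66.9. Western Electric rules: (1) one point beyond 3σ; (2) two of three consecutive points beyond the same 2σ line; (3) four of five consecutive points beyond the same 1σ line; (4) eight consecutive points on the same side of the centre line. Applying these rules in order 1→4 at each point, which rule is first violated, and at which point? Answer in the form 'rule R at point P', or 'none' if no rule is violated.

Zone of each point (C = within 1σ̂, B = 1σ̂–2σ̂, A = 2σ̂–3σ̂, * = beyond 3σ̂; sign = side of CL): 1:+C, 2:+C, 3:+*, 4:-C, 5:+B, 6:+C, 7:+B, 8:-B, 9:-C, 10:+C, 11:+C, 12:+C, 13:+B
Rule 1 (one point beyond the 3σ limits) is satisfied at point 3.

rule 1 at point 3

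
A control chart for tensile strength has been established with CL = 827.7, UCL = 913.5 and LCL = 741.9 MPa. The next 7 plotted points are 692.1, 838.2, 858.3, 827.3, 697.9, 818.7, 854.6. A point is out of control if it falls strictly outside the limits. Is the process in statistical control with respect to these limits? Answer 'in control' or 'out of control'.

out of control

Compare each point to [741.9, 913.5]: sample 1 = 692.1 < LCL; sample 5 = 697.9 < LCL.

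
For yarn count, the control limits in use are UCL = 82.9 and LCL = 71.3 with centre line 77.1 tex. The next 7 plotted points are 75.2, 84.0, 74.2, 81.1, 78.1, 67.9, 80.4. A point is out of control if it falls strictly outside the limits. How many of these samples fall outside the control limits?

2

Compare each point to [71.3, 82.9]: sample 2 = 84.0 > UCL; sample 6 = 67.9 < LCL.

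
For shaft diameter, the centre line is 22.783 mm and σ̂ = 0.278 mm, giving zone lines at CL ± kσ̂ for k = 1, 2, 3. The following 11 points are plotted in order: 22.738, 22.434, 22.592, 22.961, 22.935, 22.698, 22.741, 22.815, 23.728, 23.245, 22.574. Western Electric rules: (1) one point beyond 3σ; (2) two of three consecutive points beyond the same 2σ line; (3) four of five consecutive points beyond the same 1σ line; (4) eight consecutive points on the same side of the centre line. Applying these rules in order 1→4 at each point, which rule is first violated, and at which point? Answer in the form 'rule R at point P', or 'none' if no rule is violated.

rule 1 at point 9

Zone of each point (C = within 1σ̂, B = 1σ̂–2σ̂, A = 2σ̂–3σ̂, * = beyond 3σ̂; sign = side of CL): 1:-C, 2:-B, 3:-C, 4:+C, 5:+C, 6:-C, 7:-C, 8:+C, 9:+*, 10:+B, 11:-C
Rule 1 (one point beyond the 3σ limits) is satisfied at point 9.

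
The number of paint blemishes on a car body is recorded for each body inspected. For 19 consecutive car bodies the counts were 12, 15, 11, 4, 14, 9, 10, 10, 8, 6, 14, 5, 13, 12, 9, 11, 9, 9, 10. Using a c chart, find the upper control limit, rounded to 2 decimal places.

19.56

c̄ = (12 + 15 + 11 + 4 + 14 + 9 + 10 + 10 + 8 + 6 + 14 + 5 + 13 + 12 + 9 + 11 + 9 + 9 + 10) / 19 = 191 / 19 = 10.0526
UCL = c̄ + 3√c̄ = 10.0526 + 3 × √10.0526 = 10.0526 + 3 × 3.1706 = 19.5644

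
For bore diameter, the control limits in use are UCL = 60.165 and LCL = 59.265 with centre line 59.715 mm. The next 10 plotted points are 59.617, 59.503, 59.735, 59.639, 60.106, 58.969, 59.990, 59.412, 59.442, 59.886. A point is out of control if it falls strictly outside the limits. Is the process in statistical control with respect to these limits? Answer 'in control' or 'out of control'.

Compare each point to [59.265, 60.165]: sample 6 = 58.969 < LCL.

out of control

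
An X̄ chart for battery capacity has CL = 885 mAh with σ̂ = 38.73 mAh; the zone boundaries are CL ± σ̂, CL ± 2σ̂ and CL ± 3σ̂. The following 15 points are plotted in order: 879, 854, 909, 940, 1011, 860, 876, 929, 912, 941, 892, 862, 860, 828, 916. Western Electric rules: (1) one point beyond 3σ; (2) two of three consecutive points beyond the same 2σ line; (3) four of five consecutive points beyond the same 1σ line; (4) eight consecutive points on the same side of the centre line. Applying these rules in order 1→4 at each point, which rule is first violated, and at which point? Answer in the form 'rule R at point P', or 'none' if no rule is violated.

rule 1 at point 5

Zone of each point (C = within 1σ̂, B = 1σ̂–2σ̂, A = 2σ̂–3σ̂, * = beyond 3σ̂; sign = side of CL): 1:-C, 2:-C, 3:+C, 4:+B, 5:+*, 6:-C, 7:-C, 8:+B, 9:+C, 10:+B, 11:+C, 12:-C, 13:-C, 14:-B, 15:+C
Rule 1 (one point beyond the 3σ limits) is satisfied at point 5.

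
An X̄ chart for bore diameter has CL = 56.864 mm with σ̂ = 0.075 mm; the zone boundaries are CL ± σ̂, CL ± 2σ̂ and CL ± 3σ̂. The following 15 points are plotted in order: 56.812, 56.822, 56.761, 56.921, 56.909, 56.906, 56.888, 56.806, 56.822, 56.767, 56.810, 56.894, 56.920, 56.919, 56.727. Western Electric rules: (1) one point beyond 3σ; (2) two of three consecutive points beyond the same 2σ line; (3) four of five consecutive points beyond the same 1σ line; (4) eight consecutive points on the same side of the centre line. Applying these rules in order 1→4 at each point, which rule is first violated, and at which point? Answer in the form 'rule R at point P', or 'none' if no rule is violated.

Zone of each point (C = within 1σ̂, B = 1σ̂–2σ̂, A = 2σ̂–3σ̂, * = beyond 3σ̂; sign = side of CL): 1:-C, 2:-C, 3:-B, 4:+C, 5:+C, 6:+C, 7:+C, 8:-C, 9:-C, 10:-B, 11:-C, 12:+C, 13:+C, 14:+C, 15:-B
No rule fires across all 15 points.

none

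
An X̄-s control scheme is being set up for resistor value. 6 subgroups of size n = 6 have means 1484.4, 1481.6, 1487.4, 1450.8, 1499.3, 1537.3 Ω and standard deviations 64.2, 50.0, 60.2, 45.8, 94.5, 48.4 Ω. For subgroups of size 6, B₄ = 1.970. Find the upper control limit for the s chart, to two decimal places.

s̄ = (64.2 + 50.0 + 60.2 + 45.8 + 94.5 + 48.4) / 6 = 60.5167
UCL_s = B₄·s̄ = 1.970 × 60.5167 = 119.2178

119.22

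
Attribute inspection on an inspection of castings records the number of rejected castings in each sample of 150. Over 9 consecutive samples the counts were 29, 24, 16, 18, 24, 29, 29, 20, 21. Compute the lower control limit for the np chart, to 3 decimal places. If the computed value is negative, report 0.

p̄ = Σdᵢ / (k·n) = 210 / (9 × 150) = 0.15556
LCL = np̄ − 3·√(np̄(1−p̄)) = 23.3333 − 3 × 4.4389 = 10.0167

10.017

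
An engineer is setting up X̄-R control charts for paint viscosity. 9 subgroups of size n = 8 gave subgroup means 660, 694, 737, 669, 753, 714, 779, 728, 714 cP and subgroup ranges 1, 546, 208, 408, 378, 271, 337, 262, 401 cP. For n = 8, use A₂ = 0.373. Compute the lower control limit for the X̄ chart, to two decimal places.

599.90

X̄̄ = (660 + 694 + 737 + 669 + 753 + 714 + 779 + 728 + 714) / 9 = 6448.0000 / 9 = 716.4444
R̄ = (1 + 546 + 208 + 408 + 378 + 271 + 337 + 262 + 401) / 9 = 2812.0000 / 9 = 312.4444
LCL = X̄̄ − A₂·R̄ = 716.4444 − 0.373 × 312.4444 = 599.9027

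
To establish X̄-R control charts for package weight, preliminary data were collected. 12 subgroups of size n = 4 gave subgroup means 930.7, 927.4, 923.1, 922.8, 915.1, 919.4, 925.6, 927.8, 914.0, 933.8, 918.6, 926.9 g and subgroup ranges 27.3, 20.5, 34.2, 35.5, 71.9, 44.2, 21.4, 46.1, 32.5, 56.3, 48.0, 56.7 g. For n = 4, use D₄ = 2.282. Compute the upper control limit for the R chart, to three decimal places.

94.056

R̄ = (27.3 + 20.5 + 34.2 + 35.5 + 71.9 + 44.2 + 21.4 + 46.1 + 32.5 + 56.3 + 48.0 + 56.7) / 12 = 494.6000 / 12 = 41.2167
UCL_R = D₄·R̄ = 2.282 × 41.2167 = 94.0564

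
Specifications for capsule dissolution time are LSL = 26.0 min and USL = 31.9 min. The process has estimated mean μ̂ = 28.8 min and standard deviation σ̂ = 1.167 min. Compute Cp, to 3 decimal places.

0.843

Cp = (USL − LSL) / (6σ̂) = (31.9 − 26.0) / (6 × 1.167) = 5.9000 / 7.0020 = 0.8426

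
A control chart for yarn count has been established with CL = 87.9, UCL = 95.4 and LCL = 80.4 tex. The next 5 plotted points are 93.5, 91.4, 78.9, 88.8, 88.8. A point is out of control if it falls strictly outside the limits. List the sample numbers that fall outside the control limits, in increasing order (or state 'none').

Compare each point to [80.4, 95.4]: sample 3 = 78.9 < LCL.

3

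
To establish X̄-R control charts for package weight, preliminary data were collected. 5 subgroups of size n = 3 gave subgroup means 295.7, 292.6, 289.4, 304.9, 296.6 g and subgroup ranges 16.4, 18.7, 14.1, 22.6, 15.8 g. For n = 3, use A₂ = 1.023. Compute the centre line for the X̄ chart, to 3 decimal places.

295.840

X̄̄ = (295.7 + 292.6 + 289.4 + 304.9 + 296.6) / 5 = 1479.2000 / 5 = 295.8400
CL = X̄̄ = 295.8400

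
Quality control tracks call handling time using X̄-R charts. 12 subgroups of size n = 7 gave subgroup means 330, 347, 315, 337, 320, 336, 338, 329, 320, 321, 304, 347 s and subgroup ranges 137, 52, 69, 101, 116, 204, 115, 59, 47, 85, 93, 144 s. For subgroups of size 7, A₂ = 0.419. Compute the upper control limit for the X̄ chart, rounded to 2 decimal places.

371.33

X̄̄ = (330 + 347 + 315 + 337 + 320 + 336 + 338 + 329 + 320 + 321 + 304 + 347) / 12 = 3944.0000 / 12 = 328.6667
R̄ = (137 + 52 + 69 + 101 + 116 + 204 + 115 + 59 + 47 + 85 + 93 + 144) / 12 = 1222.0000 / 12 = 101.8333
UCL = X̄̄ + A₂·R̄ = 328.6667 + 0.419 × 101.8333 = 371.3348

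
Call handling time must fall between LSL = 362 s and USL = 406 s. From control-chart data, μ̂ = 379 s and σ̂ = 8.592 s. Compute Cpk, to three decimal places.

0.660

Cpu = (USL − μ̂) / (3σ̂) = (406 − 379) / (3 × 8.592) = 1.0475; Cpl = (μ̂ − LSL) / (3σ̂) = (379 − 362) / (3 × 8.592) = 0.6595; Cpk = min(Cpu, Cpl) = 0.6595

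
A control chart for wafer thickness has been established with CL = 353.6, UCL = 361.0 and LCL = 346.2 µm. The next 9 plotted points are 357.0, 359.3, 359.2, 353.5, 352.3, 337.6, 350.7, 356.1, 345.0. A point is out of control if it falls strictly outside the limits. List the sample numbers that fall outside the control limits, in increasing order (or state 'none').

6, 9

Compare each point to [346.2, 361.0]: sample 6 = 337.6 < LCL; sample 9 = 345.0 < LCL.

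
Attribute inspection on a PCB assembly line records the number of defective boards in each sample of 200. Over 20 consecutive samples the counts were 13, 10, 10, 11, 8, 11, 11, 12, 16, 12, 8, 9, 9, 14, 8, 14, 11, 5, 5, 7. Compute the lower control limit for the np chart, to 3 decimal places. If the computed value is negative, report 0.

p̄ = Σdᵢ / (k·n) = 204 / (20 × 200) = 0.05100
LCL = np̄ − 3·√(np̄(1−p̄)) = 10.2000 − 3 × 3.1112 = 0.8663

0.866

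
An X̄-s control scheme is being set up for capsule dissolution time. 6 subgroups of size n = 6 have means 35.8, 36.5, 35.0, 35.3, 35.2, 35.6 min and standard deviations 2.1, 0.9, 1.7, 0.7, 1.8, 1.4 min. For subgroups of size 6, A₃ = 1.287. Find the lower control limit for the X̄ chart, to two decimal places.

X̄̄ = (35.8 + 36.5 + 35.0 + 35.3 + 35.2 + 35.6) / 6 = 35.5667
s̄ = (2.1 + 0.9 + 1.7 + 0.7 + 1.8 + 1.4) / 6 = 1.4333
LCL = X̄̄ − A₃·s̄ = 35.5667 − 1.287 × 1.4333 = 33.7220

33.72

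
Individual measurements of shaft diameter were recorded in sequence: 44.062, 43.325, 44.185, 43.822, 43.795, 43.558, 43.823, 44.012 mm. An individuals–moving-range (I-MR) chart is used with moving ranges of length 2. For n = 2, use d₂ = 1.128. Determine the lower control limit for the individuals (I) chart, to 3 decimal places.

42.805

X̄ = (44.062 + 43.325 + 44.185 + 43.822 + 43.795 + 43.558 + 43.823 + 44.012) / 8 = 43.8227
Moving ranges: 0.737, 0.860, 0.363, 0.027, 0.237, 0.265, 0.189; M̄R̄ = 2.6780 / 7 = 0.3826
LCL = X̄ − 3·M̄R̄/d₂ = 43.8227 − 3 × 0.3826 / 1.128 = 42.8053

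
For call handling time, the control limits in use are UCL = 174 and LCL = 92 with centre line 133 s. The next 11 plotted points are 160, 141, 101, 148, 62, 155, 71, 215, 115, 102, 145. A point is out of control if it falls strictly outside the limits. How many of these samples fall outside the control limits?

Compare each point to [92, 174]: sample 5 = 62 < LCL; sample 7 = 71 < LCL; sample 8 = 215 > UCL.

3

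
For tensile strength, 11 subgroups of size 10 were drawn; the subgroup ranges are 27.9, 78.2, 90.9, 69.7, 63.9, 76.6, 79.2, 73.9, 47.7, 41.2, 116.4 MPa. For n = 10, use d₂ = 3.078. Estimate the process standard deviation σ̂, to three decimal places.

22.612

R̄ = (27.9 + 78.2 + 90.9 + 69.7 + 63.9 + 76.6 + 79.2 + 73.9 + 47.7 + 41.2 + 116.4) / 11 = 69.6000
σ̂ = R̄ / d₂ = 69.6000 / 3.078 = 22.6121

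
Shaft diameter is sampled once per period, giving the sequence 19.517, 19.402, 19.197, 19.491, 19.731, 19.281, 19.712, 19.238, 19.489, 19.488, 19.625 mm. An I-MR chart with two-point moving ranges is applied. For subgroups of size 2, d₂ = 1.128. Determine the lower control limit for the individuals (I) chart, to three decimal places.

18.779

X̄ = (19.517 + 19.402 + 19.197 + 19.491 + 19.731 + 19.281 + 19.712 + 19.238 + 19.489 + 19.488 + 19.625) / 11 = 19.4701
Moving ranges: 0.115, 0.205, 0.294, 0.240, 0.450, 0.431, 0.474, 0.251, 0.001, 0.137; M̄R̄ = 2.5980 / 10 = 0.2598
LCL = X̄ − 3·M̄R̄/d₂ = 19.4701 − 3 × 0.2598 / 1.128 = 18.7791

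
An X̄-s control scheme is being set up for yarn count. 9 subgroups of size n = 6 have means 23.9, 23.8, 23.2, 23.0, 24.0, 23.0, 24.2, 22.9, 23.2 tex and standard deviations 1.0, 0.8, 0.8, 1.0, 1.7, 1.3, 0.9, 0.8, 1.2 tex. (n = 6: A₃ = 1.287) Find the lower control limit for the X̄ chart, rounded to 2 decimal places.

22.11

X̄̄ = (23.9 + 23.8 + 23.2 + 23.0 + 24.0 + 23.0 + 24.2 + 22.9 + 23.2) / 9 = 23.4667
s̄ = (1.0 + 0.8 + 0.8 + 1.0 + 1.7 + 1.3 + 0.9 + 0.8 + 1.2) / 9 = 1.0556
LCL = X̄̄ − A₃·s̄ = 23.4667 − 1.287 × 1.0556 = 22.1082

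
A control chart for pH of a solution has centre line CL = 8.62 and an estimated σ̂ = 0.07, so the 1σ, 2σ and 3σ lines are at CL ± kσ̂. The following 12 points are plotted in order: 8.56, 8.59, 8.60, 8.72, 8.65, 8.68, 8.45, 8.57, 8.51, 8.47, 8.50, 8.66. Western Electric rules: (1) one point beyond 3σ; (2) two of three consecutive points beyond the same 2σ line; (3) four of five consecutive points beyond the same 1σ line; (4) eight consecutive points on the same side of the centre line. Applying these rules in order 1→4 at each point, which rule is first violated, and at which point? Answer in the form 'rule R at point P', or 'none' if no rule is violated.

Zone of each point (C = within 1σ̂, B = 1σ̂–2σ̂, A = 2σ̂–3σ̂, * = beyond 3σ̂; sign = side of CL): 1:-C, 2:-C, 3:-C, 4:+B, 5:+C, 6:+C, 7:-A, 8:-C, 9:-B, 10:-A, 11:-B, 12:+C
Rule 3 (four of five consecutive points beyond the same 1σ limit) is satisfied at point 11.

rule 3 at point 11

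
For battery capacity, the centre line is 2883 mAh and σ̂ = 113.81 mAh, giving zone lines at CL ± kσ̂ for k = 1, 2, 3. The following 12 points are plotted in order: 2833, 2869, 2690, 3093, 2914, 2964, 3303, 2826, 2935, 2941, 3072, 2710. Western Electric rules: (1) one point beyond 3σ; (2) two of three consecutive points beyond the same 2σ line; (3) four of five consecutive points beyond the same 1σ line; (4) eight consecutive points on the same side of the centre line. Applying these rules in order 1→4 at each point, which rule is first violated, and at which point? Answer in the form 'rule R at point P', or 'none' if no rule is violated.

Zone of each point (C = within 1σ̂, B = 1σ̂–2σ̂, A = 2σ̂–3σ̂, * = beyond 3σ̂; sign = side of CL): 1:-C, 2:-C, 3:-B, 4:+B, 5:+C, 6:+C, 7:+*, 8:-C, 9:+C, 10:+C, 11:+B, 12:-B
Rule 1 (one point beyond the 3σ limits) is satisfied at point 7.

rule 1 at point 7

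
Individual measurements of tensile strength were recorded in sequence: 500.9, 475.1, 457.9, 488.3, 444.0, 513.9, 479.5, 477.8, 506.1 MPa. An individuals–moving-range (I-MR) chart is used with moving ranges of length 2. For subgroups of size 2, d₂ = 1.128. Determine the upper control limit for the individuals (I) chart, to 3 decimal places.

X̄ = (500.9 + 475.1 + 457.9 + 488.3 + 444.0 + 513.9 + 479.5 + 477.8 + 506.1) / 9 = 482.6111
Moving ranges: 25.8, 17.2, 30.4, 44.3, 69.9, 34.4, 1.7, 28.3; M̄R̄ = 252.0000 / 8 = 31.5000
UCL = X̄ + 3·M̄R̄/d₂ = 482.6111 + 3 × 31.5000 / 1.128 = 566.3877

566.388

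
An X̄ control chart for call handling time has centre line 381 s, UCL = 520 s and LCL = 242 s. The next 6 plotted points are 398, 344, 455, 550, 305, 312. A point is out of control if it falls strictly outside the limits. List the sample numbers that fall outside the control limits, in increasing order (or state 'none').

4

Compare each point to [242, 520]: sample 4 = 550 > UCL.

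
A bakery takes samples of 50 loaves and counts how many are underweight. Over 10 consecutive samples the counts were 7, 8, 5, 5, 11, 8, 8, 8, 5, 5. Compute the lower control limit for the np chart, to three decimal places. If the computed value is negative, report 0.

0.000

p̄ = Σdᵢ / (k·n) = 70 / (10 × 50) = 0.14000
LCL = np̄ − 3·√(np̄(1−p̄)) = 7.0000 − 3 × 2.4536 = -0.3607 → 0 (negative, so LCL = 0)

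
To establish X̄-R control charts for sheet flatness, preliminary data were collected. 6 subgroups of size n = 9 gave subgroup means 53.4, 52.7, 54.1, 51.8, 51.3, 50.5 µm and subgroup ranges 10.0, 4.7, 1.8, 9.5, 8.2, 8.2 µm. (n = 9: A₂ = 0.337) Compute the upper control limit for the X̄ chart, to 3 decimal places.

54.681

X̄̄ = (53.4 + 52.7 + 54.1 + 51.8 + 51.3 + 50.5) / 6 = 313.8000 / 6 = 52.3000
R̄ = (10.0 + 4.7 + 1.8 + 9.5 + 8.2 + 8.2) / 6 = 42.4000 / 6 = 7.0667
UCL = X̄̄ + A₂·R̄ = 52.3000 + 0.337 × 7.0667 = 54.6815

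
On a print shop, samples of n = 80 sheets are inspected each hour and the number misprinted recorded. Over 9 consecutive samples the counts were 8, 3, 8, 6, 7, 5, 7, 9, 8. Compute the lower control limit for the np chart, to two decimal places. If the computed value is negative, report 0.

0.00

p̄ = Σdᵢ / (k·n) = 61 / (9 × 80) = 0.08472
LCL = np̄ − 3·√(np̄(1−p̄)) = 6.7778 − 3 × 2.4907 = -0.6943 → 0 (negative, so LCL = 0)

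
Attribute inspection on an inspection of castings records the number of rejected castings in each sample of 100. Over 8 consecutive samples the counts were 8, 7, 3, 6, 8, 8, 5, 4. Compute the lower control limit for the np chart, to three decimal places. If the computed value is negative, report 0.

0.000

p̄ = Σdᵢ / (k·n) = 49 / (8 × 100) = 0.06125
LCL = np̄ − 3·√(np̄(1−p̄)) = 6.1250 − 3 × 2.3979 = -1.0686 → 0 (negative, so LCL = 0)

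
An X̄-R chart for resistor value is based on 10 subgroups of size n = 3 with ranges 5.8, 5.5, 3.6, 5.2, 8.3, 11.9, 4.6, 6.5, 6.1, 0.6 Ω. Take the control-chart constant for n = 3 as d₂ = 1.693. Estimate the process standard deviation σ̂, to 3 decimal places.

R̄ = (5.8 + 5.5 + 3.6 + 5.2 + 8.3 + 11.9 + 4.6 + 6.5 + 6.1 + 0.6) / 10 = 5.8100
σ̂ = R̄ / d₂ = 5.8100 / 1.693 = 3.4318

3.432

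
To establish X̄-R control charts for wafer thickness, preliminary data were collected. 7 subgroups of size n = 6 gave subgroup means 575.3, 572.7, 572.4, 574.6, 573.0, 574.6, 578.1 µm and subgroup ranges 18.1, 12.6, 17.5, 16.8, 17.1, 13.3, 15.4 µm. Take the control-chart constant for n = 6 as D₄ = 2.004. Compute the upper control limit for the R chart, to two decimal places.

31.72

R̄ = (18.1 + 12.6 + 17.5 + 16.8 + 17.1 + 13.3 + 15.4) / 7 = 110.8000 / 7 = 15.8286
UCL_R = D₄·R̄ = 2.004 × 15.8286 = 31.7205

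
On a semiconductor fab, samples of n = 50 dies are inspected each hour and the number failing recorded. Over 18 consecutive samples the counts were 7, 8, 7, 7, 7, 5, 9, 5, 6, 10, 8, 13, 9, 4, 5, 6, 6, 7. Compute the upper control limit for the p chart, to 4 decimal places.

0.2920

p̄ = Σdᵢ / (k·n) = 129 / (18 × 50) = 0.14333
UCL = p̄ + 3·√(p̄(1−p̄)/n) = 0.14333 + 3 × √(0.14333×0.85667/50) = 0.14333 + 3 × 0.04956 = 0.29200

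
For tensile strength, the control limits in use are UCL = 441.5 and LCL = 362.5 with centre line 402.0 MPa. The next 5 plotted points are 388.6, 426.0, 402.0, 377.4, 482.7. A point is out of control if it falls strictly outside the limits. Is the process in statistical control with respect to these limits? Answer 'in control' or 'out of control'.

Compare each point to [362.5, 441.5]: sample 5 = 482.7 > UCL.

out of control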